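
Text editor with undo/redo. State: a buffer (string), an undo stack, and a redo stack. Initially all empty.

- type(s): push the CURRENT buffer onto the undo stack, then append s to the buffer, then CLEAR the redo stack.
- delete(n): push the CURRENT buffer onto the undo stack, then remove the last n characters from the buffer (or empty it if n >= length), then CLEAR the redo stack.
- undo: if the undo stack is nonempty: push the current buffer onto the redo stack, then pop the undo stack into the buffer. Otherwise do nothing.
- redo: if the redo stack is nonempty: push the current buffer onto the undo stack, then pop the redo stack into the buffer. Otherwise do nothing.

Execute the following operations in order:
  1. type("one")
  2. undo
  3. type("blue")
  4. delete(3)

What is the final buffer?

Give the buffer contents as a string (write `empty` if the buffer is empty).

Answer: b

Derivation:
After op 1 (type): buf='one' undo_depth=1 redo_depth=0
After op 2 (undo): buf='(empty)' undo_depth=0 redo_depth=1
After op 3 (type): buf='blue' undo_depth=1 redo_depth=0
After op 4 (delete): buf='b' undo_depth=2 redo_depth=0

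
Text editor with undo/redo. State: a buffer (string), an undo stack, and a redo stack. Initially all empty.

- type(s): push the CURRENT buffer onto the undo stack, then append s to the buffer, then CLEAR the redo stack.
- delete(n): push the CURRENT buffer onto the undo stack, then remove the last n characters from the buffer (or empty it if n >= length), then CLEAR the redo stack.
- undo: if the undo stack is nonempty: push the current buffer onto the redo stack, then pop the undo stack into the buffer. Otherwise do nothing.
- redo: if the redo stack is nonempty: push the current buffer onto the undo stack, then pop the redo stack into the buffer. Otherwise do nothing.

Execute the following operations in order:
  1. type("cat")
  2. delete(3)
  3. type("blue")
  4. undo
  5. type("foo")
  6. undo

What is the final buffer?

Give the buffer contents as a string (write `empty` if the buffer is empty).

Answer: empty

Derivation:
After op 1 (type): buf='cat' undo_depth=1 redo_depth=0
After op 2 (delete): buf='(empty)' undo_depth=2 redo_depth=0
After op 3 (type): buf='blue' undo_depth=3 redo_depth=0
After op 4 (undo): buf='(empty)' undo_depth=2 redo_depth=1
After op 5 (type): buf='foo' undo_depth=3 redo_depth=0
After op 6 (undo): buf='(empty)' undo_depth=2 redo_depth=1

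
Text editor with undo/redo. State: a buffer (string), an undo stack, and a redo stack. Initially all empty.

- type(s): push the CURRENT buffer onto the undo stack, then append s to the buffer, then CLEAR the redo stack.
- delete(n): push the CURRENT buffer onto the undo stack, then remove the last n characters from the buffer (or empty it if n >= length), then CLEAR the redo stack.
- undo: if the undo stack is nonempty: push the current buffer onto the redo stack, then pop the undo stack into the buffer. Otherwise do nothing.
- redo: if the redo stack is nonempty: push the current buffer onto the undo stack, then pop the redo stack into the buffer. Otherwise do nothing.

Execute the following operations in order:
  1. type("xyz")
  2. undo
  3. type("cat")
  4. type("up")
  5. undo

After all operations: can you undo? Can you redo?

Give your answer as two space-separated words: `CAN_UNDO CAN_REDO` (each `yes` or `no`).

After op 1 (type): buf='xyz' undo_depth=1 redo_depth=0
After op 2 (undo): buf='(empty)' undo_depth=0 redo_depth=1
After op 3 (type): buf='cat' undo_depth=1 redo_depth=0
After op 4 (type): buf='catup' undo_depth=2 redo_depth=0
After op 5 (undo): buf='cat' undo_depth=1 redo_depth=1

Answer: yes yes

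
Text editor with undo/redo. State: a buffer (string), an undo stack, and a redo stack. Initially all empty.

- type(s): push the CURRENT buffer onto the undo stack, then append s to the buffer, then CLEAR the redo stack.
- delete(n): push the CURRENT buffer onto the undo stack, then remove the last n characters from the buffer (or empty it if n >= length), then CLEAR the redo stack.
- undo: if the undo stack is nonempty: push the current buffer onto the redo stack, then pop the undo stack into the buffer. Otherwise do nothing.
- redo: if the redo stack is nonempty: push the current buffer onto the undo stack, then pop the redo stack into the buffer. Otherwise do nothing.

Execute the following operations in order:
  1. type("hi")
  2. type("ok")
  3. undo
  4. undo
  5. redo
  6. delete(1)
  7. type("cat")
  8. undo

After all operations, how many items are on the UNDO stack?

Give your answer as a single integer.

After op 1 (type): buf='hi' undo_depth=1 redo_depth=0
After op 2 (type): buf='hiok' undo_depth=2 redo_depth=0
After op 3 (undo): buf='hi' undo_depth=1 redo_depth=1
After op 4 (undo): buf='(empty)' undo_depth=0 redo_depth=2
After op 5 (redo): buf='hi' undo_depth=1 redo_depth=1
After op 6 (delete): buf='h' undo_depth=2 redo_depth=0
After op 7 (type): buf='hcat' undo_depth=3 redo_depth=0
After op 8 (undo): buf='h' undo_depth=2 redo_depth=1

Answer: 2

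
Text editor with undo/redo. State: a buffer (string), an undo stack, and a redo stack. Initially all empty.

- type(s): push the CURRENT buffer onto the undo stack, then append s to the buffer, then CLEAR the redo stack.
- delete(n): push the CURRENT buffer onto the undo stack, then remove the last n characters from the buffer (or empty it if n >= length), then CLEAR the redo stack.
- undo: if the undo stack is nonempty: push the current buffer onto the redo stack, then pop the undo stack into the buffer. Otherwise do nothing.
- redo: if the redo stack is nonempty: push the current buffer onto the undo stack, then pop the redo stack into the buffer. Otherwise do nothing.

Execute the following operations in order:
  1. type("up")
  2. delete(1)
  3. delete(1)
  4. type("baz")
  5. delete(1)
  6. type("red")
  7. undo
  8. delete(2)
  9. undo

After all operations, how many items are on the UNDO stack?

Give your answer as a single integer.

After op 1 (type): buf='up' undo_depth=1 redo_depth=0
After op 2 (delete): buf='u' undo_depth=2 redo_depth=0
After op 3 (delete): buf='(empty)' undo_depth=3 redo_depth=0
After op 4 (type): buf='baz' undo_depth=4 redo_depth=0
After op 5 (delete): buf='ba' undo_depth=5 redo_depth=0
After op 6 (type): buf='bared' undo_depth=6 redo_depth=0
After op 7 (undo): buf='ba' undo_depth=5 redo_depth=1
After op 8 (delete): buf='(empty)' undo_depth=6 redo_depth=0
After op 9 (undo): buf='ba' undo_depth=5 redo_depth=1

Answer: 5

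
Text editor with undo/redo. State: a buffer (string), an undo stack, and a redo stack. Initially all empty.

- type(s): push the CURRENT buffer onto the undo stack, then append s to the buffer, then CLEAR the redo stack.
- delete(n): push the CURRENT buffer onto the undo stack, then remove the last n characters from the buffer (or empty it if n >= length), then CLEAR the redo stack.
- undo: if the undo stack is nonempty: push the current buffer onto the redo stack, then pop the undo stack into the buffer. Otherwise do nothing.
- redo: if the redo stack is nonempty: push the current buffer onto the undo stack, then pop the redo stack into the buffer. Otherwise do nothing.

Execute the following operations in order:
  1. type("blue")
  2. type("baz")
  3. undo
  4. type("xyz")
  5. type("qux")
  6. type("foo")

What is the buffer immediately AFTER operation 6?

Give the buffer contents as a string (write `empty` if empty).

Answer: bluexyzquxfoo

Derivation:
After op 1 (type): buf='blue' undo_depth=1 redo_depth=0
After op 2 (type): buf='bluebaz' undo_depth=2 redo_depth=0
After op 3 (undo): buf='blue' undo_depth=1 redo_depth=1
After op 4 (type): buf='bluexyz' undo_depth=2 redo_depth=0
After op 5 (type): buf='bluexyzqux' undo_depth=3 redo_depth=0
After op 6 (type): buf='bluexyzquxfoo' undo_depth=4 redo_depth=0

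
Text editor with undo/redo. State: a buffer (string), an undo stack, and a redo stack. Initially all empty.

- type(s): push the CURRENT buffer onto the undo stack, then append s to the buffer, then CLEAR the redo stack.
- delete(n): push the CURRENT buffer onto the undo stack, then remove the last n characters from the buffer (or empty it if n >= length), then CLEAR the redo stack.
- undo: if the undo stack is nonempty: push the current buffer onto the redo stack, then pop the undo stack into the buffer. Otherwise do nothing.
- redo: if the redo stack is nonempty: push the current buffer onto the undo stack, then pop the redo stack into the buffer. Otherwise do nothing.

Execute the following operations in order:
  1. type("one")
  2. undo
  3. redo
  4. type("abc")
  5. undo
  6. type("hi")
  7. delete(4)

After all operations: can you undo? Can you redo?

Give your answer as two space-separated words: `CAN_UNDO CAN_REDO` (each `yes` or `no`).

Answer: yes no

Derivation:
After op 1 (type): buf='one' undo_depth=1 redo_depth=0
After op 2 (undo): buf='(empty)' undo_depth=0 redo_depth=1
After op 3 (redo): buf='one' undo_depth=1 redo_depth=0
After op 4 (type): buf='oneabc' undo_depth=2 redo_depth=0
After op 5 (undo): buf='one' undo_depth=1 redo_depth=1
After op 6 (type): buf='onehi' undo_depth=2 redo_depth=0
After op 7 (delete): buf='o' undo_depth=3 redo_depth=0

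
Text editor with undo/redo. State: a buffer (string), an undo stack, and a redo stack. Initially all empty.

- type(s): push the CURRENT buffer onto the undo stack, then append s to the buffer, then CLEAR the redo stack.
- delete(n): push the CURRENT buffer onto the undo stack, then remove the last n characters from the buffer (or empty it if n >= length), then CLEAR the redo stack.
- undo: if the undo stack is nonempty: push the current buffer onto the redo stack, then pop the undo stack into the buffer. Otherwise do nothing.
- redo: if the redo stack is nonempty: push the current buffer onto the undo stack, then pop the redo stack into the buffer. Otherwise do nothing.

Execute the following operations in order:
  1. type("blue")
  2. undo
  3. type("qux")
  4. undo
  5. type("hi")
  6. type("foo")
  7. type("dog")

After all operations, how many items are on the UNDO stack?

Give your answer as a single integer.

Answer: 3

Derivation:
After op 1 (type): buf='blue' undo_depth=1 redo_depth=0
After op 2 (undo): buf='(empty)' undo_depth=0 redo_depth=1
After op 3 (type): buf='qux' undo_depth=1 redo_depth=0
After op 4 (undo): buf='(empty)' undo_depth=0 redo_depth=1
After op 5 (type): buf='hi' undo_depth=1 redo_depth=0
After op 6 (type): buf='hifoo' undo_depth=2 redo_depth=0
After op 7 (type): buf='hifoodog' undo_depth=3 redo_depth=0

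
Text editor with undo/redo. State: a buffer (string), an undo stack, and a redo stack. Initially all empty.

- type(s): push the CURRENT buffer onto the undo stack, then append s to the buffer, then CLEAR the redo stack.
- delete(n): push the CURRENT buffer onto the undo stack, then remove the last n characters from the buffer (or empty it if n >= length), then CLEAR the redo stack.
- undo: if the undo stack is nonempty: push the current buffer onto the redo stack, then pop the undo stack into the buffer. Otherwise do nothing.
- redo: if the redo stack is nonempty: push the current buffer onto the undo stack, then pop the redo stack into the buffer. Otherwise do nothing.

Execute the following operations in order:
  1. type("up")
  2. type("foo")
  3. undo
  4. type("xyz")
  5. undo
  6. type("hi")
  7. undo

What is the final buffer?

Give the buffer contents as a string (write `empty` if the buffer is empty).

Answer: up

Derivation:
After op 1 (type): buf='up' undo_depth=1 redo_depth=0
After op 2 (type): buf='upfoo' undo_depth=2 redo_depth=0
After op 3 (undo): buf='up' undo_depth=1 redo_depth=1
After op 4 (type): buf='upxyz' undo_depth=2 redo_depth=0
After op 5 (undo): buf='up' undo_depth=1 redo_depth=1
After op 6 (type): buf='uphi' undo_depth=2 redo_depth=0
After op 7 (undo): buf='up' undo_depth=1 redo_depth=1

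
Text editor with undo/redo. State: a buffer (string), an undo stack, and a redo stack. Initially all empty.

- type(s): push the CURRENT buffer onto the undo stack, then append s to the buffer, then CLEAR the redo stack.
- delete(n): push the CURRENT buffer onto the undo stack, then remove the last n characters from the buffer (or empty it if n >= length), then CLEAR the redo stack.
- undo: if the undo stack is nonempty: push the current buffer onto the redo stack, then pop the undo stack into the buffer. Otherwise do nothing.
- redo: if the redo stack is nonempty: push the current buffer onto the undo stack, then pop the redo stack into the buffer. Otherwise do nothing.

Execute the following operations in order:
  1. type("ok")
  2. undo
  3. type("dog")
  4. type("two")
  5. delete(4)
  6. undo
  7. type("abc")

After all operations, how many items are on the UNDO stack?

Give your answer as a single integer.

After op 1 (type): buf='ok' undo_depth=1 redo_depth=0
After op 2 (undo): buf='(empty)' undo_depth=0 redo_depth=1
After op 3 (type): buf='dog' undo_depth=1 redo_depth=0
After op 4 (type): buf='dogtwo' undo_depth=2 redo_depth=0
After op 5 (delete): buf='do' undo_depth=3 redo_depth=0
After op 6 (undo): buf='dogtwo' undo_depth=2 redo_depth=1
After op 7 (type): buf='dogtwoabc' undo_depth=3 redo_depth=0

Answer: 3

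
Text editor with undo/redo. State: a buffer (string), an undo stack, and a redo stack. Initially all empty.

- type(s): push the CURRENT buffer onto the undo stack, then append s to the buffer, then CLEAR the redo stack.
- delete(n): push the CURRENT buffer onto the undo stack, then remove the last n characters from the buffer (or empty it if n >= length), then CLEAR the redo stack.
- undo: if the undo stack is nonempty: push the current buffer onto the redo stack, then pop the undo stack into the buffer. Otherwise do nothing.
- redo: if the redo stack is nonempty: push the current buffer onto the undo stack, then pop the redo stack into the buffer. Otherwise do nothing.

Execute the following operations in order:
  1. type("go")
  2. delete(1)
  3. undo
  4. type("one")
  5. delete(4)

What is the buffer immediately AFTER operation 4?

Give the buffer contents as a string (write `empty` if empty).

Answer: goone

Derivation:
After op 1 (type): buf='go' undo_depth=1 redo_depth=0
After op 2 (delete): buf='g' undo_depth=2 redo_depth=0
After op 3 (undo): buf='go' undo_depth=1 redo_depth=1
After op 4 (type): buf='goone' undo_depth=2 redo_depth=0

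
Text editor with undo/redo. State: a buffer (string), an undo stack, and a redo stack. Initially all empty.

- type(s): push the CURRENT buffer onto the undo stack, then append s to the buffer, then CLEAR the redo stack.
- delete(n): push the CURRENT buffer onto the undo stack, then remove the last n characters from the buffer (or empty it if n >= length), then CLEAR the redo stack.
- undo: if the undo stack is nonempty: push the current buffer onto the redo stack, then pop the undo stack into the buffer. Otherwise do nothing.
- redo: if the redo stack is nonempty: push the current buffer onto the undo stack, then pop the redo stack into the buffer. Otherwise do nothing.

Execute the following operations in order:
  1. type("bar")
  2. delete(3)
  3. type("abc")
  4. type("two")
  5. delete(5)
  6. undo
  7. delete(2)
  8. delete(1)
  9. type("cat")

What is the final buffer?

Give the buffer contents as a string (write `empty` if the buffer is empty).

After op 1 (type): buf='bar' undo_depth=1 redo_depth=0
After op 2 (delete): buf='(empty)' undo_depth=2 redo_depth=0
After op 3 (type): buf='abc' undo_depth=3 redo_depth=0
After op 4 (type): buf='abctwo' undo_depth=4 redo_depth=0
After op 5 (delete): buf='a' undo_depth=5 redo_depth=0
After op 6 (undo): buf='abctwo' undo_depth=4 redo_depth=1
After op 7 (delete): buf='abct' undo_depth=5 redo_depth=0
After op 8 (delete): buf='abc' undo_depth=6 redo_depth=0
After op 9 (type): buf='abccat' undo_depth=7 redo_depth=0

Answer: abccat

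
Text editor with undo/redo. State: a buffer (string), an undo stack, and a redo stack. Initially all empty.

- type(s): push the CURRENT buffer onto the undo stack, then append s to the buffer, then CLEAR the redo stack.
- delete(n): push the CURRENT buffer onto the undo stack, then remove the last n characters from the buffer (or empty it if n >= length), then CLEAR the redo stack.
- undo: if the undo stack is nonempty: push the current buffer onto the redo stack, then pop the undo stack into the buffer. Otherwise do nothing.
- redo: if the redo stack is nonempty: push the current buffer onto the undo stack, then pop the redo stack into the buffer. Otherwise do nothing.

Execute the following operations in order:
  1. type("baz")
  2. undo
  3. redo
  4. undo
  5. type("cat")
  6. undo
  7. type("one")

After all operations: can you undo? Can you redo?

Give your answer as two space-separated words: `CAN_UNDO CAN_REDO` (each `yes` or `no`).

Answer: yes no

Derivation:
After op 1 (type): buf='baz' undo_depth=1 redo_depth=0
After op 2 (undo): buf='(empty)' undo_depth=0 redo_depth=1
After op 3 (redo): buf='baz' undo_depth=1 redo_depth=0
After op 4 (undo): buf='(empty)' undo_depth=0 redo_depth=1
After op 5 (type): buf='cat' undo_depth=1 redo_depth=0
After op 6 (undo): buf='(empty)' undo_depth=0 redo_depth=1
After op 7 (type): buf='one' undo_depth=1 redo_depth=0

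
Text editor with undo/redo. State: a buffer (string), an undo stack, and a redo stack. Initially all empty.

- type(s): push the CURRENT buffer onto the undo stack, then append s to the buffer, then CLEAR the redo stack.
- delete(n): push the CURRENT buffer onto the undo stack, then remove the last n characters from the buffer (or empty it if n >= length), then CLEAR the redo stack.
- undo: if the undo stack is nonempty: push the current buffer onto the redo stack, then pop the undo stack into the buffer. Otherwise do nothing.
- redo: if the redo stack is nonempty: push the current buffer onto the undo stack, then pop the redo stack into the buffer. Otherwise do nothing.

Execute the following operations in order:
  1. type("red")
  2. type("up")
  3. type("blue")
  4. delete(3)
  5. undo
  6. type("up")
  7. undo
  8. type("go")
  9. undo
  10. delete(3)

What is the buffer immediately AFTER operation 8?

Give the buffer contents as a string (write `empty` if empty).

Answer: redupbluego

Derivation:
After op 1 (type): buf='red' undo_depth=1 redo_depth=0
After op 2 (type): buf='redup' undo_depth=2 redo_depth=0
After op 3 (type): buf='redupblue' undo_depth=3 redo_depth=0
After op 4 (delete): buf='redupb' undo_depth=4 redo_depth=0
After op 5 (undo): buf='redupblue' undo_depth=3 redo_depth=1
After op 6 (type): buf='redupblueup' undo_depth=4 redo_depth=0
After op 7 (undo): buf='redupblue' undo_depth=3 redo_depth=1
After op 8 (type): buf='redupbluego' undo_depth=4 redo_depth=0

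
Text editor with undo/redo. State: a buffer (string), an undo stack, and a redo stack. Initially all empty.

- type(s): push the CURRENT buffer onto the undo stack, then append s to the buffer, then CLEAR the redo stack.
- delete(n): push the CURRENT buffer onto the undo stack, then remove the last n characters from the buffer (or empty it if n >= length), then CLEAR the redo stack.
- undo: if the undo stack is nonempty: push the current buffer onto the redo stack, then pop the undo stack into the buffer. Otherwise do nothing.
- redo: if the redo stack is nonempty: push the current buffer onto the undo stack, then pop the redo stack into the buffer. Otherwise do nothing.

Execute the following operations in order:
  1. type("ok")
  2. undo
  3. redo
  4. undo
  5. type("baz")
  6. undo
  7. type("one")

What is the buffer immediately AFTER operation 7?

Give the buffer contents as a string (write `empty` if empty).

After op 1 (type): buf='ok' undo_depth=1 redo_depth=0
After op 2 (undo): buf='(empty)' undo_depth=0 redo_depth=1
After op 3 (redo): buf='ok' undo_depth=1 redo_depth=0
After op 4 (undo): buf='(empty)' undo_depth=0 redo_depth=1
After op 5 (type): buf='baz' undo_depth=1 redo_depth=0
After op 6 (undo): buf='(empty)' undo_depth=0 redo_depth=1
After op 7 (type): buf='one' undo_depth=1 redo_depth=0

Answer: one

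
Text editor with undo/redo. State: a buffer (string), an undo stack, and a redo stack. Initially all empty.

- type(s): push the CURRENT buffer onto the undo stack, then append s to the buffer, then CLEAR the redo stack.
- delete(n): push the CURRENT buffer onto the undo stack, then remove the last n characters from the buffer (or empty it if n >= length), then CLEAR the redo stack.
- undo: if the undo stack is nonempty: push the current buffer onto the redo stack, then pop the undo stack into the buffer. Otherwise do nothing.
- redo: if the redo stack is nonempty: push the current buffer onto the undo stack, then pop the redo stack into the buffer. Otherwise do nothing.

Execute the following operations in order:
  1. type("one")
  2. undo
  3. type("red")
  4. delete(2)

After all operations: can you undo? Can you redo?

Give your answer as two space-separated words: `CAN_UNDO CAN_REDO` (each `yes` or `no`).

Answer: yes no

Derivation:
After op 1 (type): buf='one' undo_depth=1 redo_depth=0
After op 2 (undo): buf='(empty)' undo_depth=0 redo_depth=1
After op 3 (type): buf='red' undo_depth=1 redo_depth=0
After op 4 (delete): buf='r' undo_depth=2 redo_depth=0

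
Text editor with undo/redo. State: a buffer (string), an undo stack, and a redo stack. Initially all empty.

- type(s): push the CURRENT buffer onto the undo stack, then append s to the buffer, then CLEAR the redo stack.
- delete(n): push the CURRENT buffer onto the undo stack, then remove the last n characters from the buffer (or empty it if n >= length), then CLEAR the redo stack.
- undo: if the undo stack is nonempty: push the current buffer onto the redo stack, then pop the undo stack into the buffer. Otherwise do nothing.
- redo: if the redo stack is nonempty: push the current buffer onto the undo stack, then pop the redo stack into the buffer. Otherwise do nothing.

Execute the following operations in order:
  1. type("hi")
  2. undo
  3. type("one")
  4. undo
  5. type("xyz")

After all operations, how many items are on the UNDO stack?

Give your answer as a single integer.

Answer: 1

Derivation:
After op 1 (type): buf='hi' undo_depth=1 redo_depth=0
After op 2 (undo): buf='(empty)' undo_depth=0 redo_depth=1
After op 3 (type): buf='one' undo_depth=1 redo_depth=0
After op 4 (undo): buf='(empty)' undo_depth=0 redo_depth=1
After op 5 (type): buf='xyz' undo_depth=1 redo_depth=0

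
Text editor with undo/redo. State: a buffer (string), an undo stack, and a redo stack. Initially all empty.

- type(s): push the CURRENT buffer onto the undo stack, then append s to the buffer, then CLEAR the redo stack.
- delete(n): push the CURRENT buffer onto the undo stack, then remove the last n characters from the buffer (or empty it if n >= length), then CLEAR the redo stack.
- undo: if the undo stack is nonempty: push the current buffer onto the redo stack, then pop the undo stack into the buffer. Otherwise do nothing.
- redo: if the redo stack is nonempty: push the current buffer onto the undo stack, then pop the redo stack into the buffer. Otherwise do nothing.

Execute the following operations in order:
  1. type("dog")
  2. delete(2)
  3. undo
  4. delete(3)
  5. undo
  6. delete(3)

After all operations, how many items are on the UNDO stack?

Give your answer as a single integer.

After op 1 (type): buf='dog' undo_depth=1 redo_depth=0
After op 2 (delete): buf='d' undo_depth=2 redo_depth=0
After op 3 (undo): buf='dog' undo_depth=1 redo_depth=1
After op 4 (delete): buf='(empty)' undo_depth=2 redo_depth=0
After op 5 (undo): buf='dog' undo_depth=1 redo_depth=1
After op 6 (delete): buf='(empty)' undo_depth=2 redo_depth=0

Answer: 2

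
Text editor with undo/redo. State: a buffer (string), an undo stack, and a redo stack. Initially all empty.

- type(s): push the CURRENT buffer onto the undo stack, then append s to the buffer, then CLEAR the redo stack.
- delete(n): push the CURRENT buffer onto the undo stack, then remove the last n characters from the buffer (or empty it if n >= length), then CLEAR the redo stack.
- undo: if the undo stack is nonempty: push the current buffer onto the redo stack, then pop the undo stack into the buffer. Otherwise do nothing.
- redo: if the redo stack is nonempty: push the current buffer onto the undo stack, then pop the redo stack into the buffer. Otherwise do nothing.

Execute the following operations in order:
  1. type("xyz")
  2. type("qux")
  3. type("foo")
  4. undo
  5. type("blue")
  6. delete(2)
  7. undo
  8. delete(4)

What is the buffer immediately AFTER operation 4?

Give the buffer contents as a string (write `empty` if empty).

After op 1 (type): buf='xyz' undo_depth=1 redo_depth=0
After op 2 (type): buf='xyzqux' undo_depth=2 redo_depth=0
After op 3 (type): buf='xyzquxfoo' undo_depth=3 redo_depth=0
After op 4 (undo): buf='xyzqux' undo_depth=2 redo_depth=1

Answer: xyzqux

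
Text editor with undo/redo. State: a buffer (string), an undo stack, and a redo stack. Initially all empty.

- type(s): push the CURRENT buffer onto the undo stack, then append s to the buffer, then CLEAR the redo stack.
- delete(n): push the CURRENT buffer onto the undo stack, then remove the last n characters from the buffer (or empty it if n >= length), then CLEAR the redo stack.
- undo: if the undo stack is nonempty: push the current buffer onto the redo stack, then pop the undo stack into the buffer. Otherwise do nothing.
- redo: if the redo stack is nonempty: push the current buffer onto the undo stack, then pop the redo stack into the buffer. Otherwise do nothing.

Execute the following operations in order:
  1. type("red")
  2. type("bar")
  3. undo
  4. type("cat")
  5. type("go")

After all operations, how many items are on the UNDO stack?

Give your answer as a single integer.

After op 1 (type): buf='red' undo_depth=1 redo_depth=0
After op 2 (type): buf='redbar' undo_depth=2 redo_depth=0
After op 3 (undo): buf='red' undo_depth=1 redo_depth=1
After op 4 (type): buf='redcat' undo_depth=2 redo_depth=0
After op 5 (type): buf='redcatgo' undo_depth=3 redo_depth=0

Answer: 3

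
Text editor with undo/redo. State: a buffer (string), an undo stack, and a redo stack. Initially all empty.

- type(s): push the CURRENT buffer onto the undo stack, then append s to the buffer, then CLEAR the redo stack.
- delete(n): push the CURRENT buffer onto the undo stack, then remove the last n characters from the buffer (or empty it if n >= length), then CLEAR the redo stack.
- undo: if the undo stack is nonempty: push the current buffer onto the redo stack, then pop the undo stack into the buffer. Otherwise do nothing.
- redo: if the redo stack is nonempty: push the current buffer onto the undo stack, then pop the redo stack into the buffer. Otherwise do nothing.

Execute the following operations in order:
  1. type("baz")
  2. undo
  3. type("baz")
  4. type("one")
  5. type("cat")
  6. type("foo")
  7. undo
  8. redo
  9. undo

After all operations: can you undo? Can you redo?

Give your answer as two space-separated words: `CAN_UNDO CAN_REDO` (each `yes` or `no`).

After op 1 (type): buf='baz' undo_depth=1 redo_depth=0
After op 2 (undo): buf='(empty)' undo_depth=0 redo_depth=1
After op 3 (type): buf='baz' undo_depth=1 redo_depth=0
After op 4 (type): buf='bazone' undo_depth=2 redo_depth=0
After op 5 (type): buf='bazonecat' undo_depth=3 redo_depth=0
After op 6 (type): buf='bazonecatfoo' undo_depth=4 redo_depth=0
After op 7 (undo): buf='bazonecat' undo_depth=3 redo_depth=1
After op 8 (redo): buf='bazonecatfoo' undo_depth=4 redo_depth=0
After op 9 (undo): buf='bazonecat' undo_depth=3 redo_depth=1

Answer: yes yes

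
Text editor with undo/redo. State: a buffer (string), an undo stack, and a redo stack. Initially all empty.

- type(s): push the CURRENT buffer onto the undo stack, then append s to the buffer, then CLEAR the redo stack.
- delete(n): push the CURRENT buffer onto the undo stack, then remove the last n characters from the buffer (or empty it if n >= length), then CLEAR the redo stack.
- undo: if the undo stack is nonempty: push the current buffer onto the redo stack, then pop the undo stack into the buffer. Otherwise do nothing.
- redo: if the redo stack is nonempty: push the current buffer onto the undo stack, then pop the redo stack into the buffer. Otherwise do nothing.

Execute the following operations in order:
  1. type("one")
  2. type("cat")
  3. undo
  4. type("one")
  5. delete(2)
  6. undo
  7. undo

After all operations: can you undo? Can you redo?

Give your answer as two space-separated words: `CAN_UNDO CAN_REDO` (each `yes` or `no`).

After op 1 (type): buf='one' undo_depth=1 redo_depth=0
After op 2 (type): buf='onecat' undo_depth=2 redo_depth=0
After op 3 (undo): buf='one' undo_depth=1 redo_depth=1
After op 4 (type): buf='oneone' undo_depth=2 redo_depth=0
After op 5 (delete): buf='oneo' undo_depth=3 redo_depth=0
After op 6 (undo): buf='oneone' undo_depth=2 redo_depth=1
After op 7 (undo): buf='one' undo_depth=1 redo_depth=2

Answer: yes yes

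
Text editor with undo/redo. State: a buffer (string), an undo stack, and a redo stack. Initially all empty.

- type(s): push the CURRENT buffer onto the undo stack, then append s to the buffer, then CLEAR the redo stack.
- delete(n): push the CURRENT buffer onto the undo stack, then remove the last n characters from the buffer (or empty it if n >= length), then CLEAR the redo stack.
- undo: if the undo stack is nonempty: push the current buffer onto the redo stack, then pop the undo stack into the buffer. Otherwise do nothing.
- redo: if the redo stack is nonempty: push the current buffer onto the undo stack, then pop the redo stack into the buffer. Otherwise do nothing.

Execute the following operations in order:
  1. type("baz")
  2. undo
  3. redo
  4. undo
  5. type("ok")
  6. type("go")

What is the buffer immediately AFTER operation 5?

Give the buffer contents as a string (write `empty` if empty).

After op 1 (type): buf='baz' undo_depth=1 redo_depth=0
After op 2 (undo): buf='(empty)' undo_depth=0 redo_depth=1
After op 3 (redo): buf='baz' undo_depth=1 redo_depth=0
After op 4 (undo): buf='(empty)' undo_depth=0 redo_depth=1
After op 5 (type): buf='ok' undo_depth=1 redo_depth=0

Answer: ok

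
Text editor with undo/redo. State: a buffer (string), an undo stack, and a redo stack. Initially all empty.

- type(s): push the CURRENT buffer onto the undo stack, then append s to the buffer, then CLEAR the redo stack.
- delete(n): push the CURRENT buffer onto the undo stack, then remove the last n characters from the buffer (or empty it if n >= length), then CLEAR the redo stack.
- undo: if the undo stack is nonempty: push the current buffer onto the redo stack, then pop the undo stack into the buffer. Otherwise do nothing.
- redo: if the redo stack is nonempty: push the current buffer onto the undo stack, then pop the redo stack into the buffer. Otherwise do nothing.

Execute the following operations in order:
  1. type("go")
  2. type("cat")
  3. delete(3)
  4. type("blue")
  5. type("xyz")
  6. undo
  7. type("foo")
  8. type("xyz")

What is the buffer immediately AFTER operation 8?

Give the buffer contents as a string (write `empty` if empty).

After op 1 (type): buf='go' undo_depth=1 redo_depth=0
After op 2 (type): buf='gocat' undo_depth=2 redo_depth=0
After op 3 (delete): buf='go' undo_depth=3 redo_depth=0
After op 4 (type): buf='goblue' undo_depth=4 redo_depth=0
After op 5 (type): buf='gobluexyz' undo_depth=5 redo_depth=0
After op 6 (undo): buf='goblue' undo_depth=4 redo_depth=1
After op 7 (type): buf='gobluefoo' undo_depth=5 redo_depth=0
After op 8 (type): buf='gobluefooxyz' undo_depth=6 redo_depth=0

Answer: gobluefooxyz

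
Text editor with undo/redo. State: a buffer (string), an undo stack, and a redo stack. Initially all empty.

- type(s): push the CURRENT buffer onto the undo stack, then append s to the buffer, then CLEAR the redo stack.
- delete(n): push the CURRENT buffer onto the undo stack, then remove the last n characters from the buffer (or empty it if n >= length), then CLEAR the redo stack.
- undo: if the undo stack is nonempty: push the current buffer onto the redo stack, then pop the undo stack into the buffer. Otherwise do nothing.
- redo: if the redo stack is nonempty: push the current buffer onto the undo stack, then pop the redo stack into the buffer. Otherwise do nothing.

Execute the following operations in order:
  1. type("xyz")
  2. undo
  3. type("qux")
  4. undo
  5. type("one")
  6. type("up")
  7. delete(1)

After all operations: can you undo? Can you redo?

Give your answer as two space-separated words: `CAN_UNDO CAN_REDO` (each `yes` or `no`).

Answer: yes no

Derivation:
After op 1 (type): buf='xyz' undo_depth=1 redo_depth=0
After op 2 (undo): buf='(empty)' undo_depth=0 redo_depth=1
After op 3 (type): buf='qux' undo_depth=1 redo_depth=0
After op 4 (undo): buf='(empty)' undo_depth=0 redo_depth=1
After op 5 (type): buf='one' undo_depth=1 redo_depth=0
After op 6 (type): buf='oneup' undo_depth=2 redo_depth=0
After op 7 (delete): buf='oneu' undo_depth=3 redo_depth=0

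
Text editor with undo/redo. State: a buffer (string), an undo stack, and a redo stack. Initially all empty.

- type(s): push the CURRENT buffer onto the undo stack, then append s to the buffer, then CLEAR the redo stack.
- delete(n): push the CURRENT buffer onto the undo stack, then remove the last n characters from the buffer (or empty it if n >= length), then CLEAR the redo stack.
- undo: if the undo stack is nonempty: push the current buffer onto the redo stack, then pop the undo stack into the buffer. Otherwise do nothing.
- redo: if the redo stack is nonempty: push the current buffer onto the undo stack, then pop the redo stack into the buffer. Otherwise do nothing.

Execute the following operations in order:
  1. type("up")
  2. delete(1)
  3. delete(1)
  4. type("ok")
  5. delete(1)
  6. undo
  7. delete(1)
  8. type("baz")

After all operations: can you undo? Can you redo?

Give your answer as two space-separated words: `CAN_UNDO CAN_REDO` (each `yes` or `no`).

Answer: yes no

Derivation:
After op 1 (type): buf='up' undo_depth=1 redo_depth=0
After op 2 (delete): buf='u' undo_depth=2 redo_depth=0
After op 3 (delete): buf='(empty)' undo_depth=3 redo_depth=0
After op 4 (type): buf='ok' undo_depth=4 redo_depth=0
After op 5 (delete): buf='o' undo_depth=5 redo_depth=0
After op 6 (undo): buf='ok' undo_depth=4 redo_depth=1
After op 7 (delete): buf='o' undo_depth=5 redo_depth=0
After op 8 (type): buf='obaz' undo_depth=6 redo_depth=0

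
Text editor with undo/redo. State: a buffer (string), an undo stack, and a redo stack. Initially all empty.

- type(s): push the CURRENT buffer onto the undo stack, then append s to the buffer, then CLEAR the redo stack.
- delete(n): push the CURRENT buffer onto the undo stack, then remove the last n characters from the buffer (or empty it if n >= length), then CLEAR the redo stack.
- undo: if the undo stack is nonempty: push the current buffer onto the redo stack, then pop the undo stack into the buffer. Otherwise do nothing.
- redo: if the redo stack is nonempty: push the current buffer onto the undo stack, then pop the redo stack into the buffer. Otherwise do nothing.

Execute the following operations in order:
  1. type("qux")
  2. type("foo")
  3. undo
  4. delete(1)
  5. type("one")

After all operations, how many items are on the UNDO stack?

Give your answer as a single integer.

Answer: 3

Derivation:
After op 1 (type): buf='qux' undo_depth=1 redo_depth=0
After op 2 (type): buf='quxfoo' undo_depth=2 redo_depth=0
After op 3 (undo): buf='qux' undo_depth=1 redo_depth=1
After op 4 (delete): buf='qu' undo_depth=2 redo_depth=0
After op 5 (type): buf='quone' undo_depth=3 redo_depth=0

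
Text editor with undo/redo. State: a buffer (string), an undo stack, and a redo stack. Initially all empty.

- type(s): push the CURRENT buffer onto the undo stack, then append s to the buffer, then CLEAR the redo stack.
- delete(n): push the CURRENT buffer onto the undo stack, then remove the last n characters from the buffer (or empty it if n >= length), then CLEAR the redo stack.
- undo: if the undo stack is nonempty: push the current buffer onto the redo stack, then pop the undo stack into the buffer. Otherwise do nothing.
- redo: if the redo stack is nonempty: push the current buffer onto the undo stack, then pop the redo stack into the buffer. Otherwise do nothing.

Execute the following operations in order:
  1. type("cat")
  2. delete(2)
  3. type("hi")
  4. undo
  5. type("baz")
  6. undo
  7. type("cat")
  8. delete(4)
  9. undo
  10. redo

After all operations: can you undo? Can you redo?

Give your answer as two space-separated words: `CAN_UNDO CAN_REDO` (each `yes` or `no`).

Answer: yes no

Derivation:
After op 1 (type): buf='cat' undo_depth=1 redo_depth=0
After op 2 (delete): buf='c' undo_depth=2 redo_depth=0
After op 3 (type): buf='chi' undo_depth=3 redo_depth=0
After op 4 (undo): buf='c' undo_depth=2 redo_depth=1
After op 5 (type): buf='cbaz' undo_depth=3 redo_depth=0
After op 6 (undo): buf='c' undo_depth=2 redo_depth=1
After op 7 (type): buf='ccat' undo_depth=3 redo_depth=0
After op 8 (delete): buf='(empty)' undo_depth=4 redo_depth=0
After op 9 (undo): buf='ccat' undo_depth=3 redo_depth=1
After op 10 (redo): buf='(empty)' undo_depth=4 redo_depth=0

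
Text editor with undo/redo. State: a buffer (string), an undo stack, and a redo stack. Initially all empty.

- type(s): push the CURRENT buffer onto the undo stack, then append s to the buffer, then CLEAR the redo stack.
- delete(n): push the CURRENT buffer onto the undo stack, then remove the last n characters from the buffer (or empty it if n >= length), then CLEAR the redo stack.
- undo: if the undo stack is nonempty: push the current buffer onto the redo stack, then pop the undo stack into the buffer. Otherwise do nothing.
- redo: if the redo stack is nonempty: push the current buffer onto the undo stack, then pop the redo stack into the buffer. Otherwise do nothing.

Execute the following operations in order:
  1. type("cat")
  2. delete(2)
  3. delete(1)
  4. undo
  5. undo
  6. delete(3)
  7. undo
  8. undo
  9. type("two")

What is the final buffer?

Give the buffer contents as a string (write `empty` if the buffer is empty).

Answer: two

Derivation:
After op 1 (type): buf='cat' undo_depth=1 redo_depth=0
After op 2 (delete): buf='c' undo_depth=2 redo_depth=0
After op 3 (delete): buf='(empty)' undo_depth=3 redo_depth=0
After op 4 (undo): buf='c' undo_depth=2 redo_depth=1
After op 5 (undo): buf='cat' undo_depth=1 redo_depth=2
After op 6 (delete): buf='(empty)' undo_depth=2 redo_depth=0
After op 7 (undo): buf='cat' undo_depth=1 redo_depth=1
After op 8 (undo): buf='(empty)' undo_depth=0 redo_depth=2
After op 9 (type): buf='two' undo_depth=1 redo_depth=0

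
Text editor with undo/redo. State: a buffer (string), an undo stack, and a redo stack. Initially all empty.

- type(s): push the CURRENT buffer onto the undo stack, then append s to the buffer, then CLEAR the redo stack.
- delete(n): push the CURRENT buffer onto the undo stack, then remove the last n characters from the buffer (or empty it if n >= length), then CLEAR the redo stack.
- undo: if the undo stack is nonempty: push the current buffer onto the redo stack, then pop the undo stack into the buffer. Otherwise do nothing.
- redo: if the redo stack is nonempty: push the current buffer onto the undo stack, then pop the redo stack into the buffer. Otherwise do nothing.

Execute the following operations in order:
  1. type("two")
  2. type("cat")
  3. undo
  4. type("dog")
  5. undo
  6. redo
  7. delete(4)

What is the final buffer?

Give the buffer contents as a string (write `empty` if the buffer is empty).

After op 1 (type): buf='two' undo_depth=1 redo_depth=0
After op 2 (type): buf='twocat' undo_depth=2 redo_depth=0
After op 3 (undo): buf='two' undo_depth=1 redo_depth=1
After op 4 (type): buf='twodog' undo_depth=2 redo_depth=0
After op 5 (undo): buf='two' undo_depth=1 redo_depth=1
After op 6 (redo): buf='twodog' undo_depth=2 redo_depth=0
After op 7 (delete): buf='tw' undo_depth=3 redo_depth=0

Answer: tw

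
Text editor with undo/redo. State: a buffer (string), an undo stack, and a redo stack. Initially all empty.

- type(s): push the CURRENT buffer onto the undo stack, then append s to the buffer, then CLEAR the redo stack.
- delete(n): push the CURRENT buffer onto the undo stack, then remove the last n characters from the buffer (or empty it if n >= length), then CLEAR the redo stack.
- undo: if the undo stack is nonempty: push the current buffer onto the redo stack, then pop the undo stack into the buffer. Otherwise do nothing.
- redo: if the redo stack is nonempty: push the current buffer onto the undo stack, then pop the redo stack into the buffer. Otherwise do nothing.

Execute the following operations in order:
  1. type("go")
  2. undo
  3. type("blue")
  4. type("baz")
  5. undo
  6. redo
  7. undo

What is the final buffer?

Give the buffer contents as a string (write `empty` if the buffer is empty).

After op 1 (type): buf='go' undo_depth=1 redo_depth=0
After op 2 (undo): buf='(empty)' undo_depth=0 redo_depth=1
After op 3 (type): buf='blue' undo_depth=1 redo_depth=0
After op 4 (type): buf='bluebaz' undo_depth=2 redo_depth=0
After op 5 (undo): buf='blue' undo_depth=1 redo_depth=1
After op 6 (redo): buf='bluebaz' undo_depth=2 redo_depth=0
After op 7 (undo): buf='blue' undo_depth=1 redo_depth=1

Answer: blue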